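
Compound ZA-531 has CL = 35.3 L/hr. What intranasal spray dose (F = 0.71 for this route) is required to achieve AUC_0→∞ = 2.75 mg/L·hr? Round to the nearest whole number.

Dose = 137 mg

Dose = CL × AUC_0→∞ / F
     = 35.3 × 2.75 / 0.71 = 136.725 mg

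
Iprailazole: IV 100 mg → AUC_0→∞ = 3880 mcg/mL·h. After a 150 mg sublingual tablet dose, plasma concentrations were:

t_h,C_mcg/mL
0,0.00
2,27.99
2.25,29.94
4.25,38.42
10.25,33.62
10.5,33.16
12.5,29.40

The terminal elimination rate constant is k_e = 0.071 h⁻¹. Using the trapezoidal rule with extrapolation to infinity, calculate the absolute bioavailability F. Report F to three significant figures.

F = 0.138

Trapezoidal AUC_0→12.5 (sublingual tablet):
  [0→2]: (0.00+27.99)/2 × 2 = 27.99
  [2→2.25]: (27.99+29.94)/2 × 0.25 = 7.24125
  [2.25→4.25]: (29.94+38.42)/2 × 2 = 68.36
  [4.25→10.25]: (38.42+33.62)/2 × 6 = 216.12
  [10.25→10.5]: (33.62+33.16)/2 × 0.25 = 8.3475
  [10.5→12.5]: (33.16+29.40)/2 × 2 = 62.56
  Sum = 390.61875 mcg/mL·h
Tail: C_last/k_e = 29.40/0.071 = 414.085
AUC_0→∞ (sublingual tablet) = 390.61875 + 414.085 = 804.70375 mcg/mL·h
F = (AUC_ev/D_ev)/(AUC_iv/D_iv) = (804.70375/150)/(3880/100) = 5.36469/38.8 = 0.1383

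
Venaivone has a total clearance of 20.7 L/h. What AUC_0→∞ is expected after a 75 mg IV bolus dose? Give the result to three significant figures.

AUC_0→∞ = Dose_iv / CL
        = 75 / 20.7 = 3.62319 mg/L·h

AUC = 3.62 mg/L·h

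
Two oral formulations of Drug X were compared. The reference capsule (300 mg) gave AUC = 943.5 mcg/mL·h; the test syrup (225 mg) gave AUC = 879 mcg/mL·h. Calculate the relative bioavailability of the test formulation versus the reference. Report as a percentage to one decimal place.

F_rel = 124.2%

F_rel = (AUC_test/D_test) / (AUC_ref/D_ref)
      = (879/225) / (943.5/300)
      = 3.90667 / 3.145 = 1.2422 = 124.22%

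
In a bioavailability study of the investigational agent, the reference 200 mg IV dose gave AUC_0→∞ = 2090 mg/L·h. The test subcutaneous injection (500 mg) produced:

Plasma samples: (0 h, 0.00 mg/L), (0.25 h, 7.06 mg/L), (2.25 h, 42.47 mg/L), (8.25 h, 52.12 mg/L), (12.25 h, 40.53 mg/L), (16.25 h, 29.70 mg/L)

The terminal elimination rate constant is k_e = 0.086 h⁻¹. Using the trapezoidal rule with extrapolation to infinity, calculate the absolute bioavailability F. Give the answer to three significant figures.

Trapezoidal AUC_0→16.25 (subcutaneous injection):
  [0→0.25]: (0.00+7.06)/2 × 0.25 = 0.8825
  [0.25→2.25]: (7.06+42.47)/2 × 2 = 49.53
  [2.25→8.25]: (42.47+52.12)/2 × 6 = 283.77
  [8.25→12.25]: (52.12+40.53)/2 × 4 = 185.3
  [12.25→16.25]: (40.53+29.70)/2 × 4 = 140.46
  Sum = 659.9425 mg/L·h
Tail: C_last/k_e = 29.70/0.086 = 345.349
AUC_0→∞ (subcutaneous injection) = 659.9425 + 345.349 = 1005.2915 mg/L·h
F = (AUC_ev/D_ev)/(AUC_iv/D_iv) = (1005.2915/500)/(2090/200) = 2.010583/10.45 = 0.1924

F = 0.192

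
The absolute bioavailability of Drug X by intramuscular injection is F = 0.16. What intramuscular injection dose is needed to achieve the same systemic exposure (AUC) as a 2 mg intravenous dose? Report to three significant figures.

D_intramuscular = 12.5 mg

For equal systemic exposure: F × D_ev = D_iv
D_ev = D_iv / F = 2 / 0.16 = 12.5 mg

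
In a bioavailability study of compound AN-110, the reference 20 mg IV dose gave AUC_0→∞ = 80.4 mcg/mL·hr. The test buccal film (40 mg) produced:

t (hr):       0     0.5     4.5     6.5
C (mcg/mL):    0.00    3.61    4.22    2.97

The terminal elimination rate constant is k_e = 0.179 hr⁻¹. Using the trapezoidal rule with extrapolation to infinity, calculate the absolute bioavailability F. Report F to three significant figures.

F = 0.251

Trapezoidal AUC_0→6.5 (buccal film):
  [0→0.5]: (0.00+3.61)/2 × 0.5 = 0.9025
  [0.5→4.5]: (3.61+4.22)/2 × 4 = 15.66
  [4.5→6.5]: (4.22+2.97)/2 × 2 = 7.19
  Sum = 23.7525 mcg/mL·hr
Tail: C_last/k_e = 2.97/0.179 = 16.592
AUC_0→∞ (buccal film) = 23.7525 + 16.592 = 40.3445 mcg/mL·hr
F = (AUC_ev/D_ev)/(AUC_iv/D_iv) = (40.3445/40)/(80.4/20) = 1.0086125/4.02 = 0.2509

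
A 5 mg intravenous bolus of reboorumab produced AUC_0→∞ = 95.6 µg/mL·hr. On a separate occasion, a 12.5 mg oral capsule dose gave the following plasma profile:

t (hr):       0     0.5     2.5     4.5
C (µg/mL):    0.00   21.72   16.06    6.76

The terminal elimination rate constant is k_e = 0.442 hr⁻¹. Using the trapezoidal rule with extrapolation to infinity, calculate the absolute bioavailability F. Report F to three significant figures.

F = 0.340

Trapezoidal AUC_0→4.5 (oral capsule):
  [0→0.5]: (0.00+21.72)/2 × 0.5 = 5.43
  [0.5→2.5]: (21.72+16.06)/2 × 2 = 37.78
  [2.5→4.5]: (16.06+6.76)/2 × 2 = 22.82
  Sum = 66.03 µg/mL·hr
Tail: C_last/k_e = 6.76/0.442 = 15.294
AUC_0→∞ (oral capsule) = 66.03 + 15.294 = 81.324 µg/mL·hr
F = (AUC_ev/D_ev)/(AUC_iv/D_iv) = (81.324/12.5)/(95.6/5) = 6.50592/19.12 = 0.3403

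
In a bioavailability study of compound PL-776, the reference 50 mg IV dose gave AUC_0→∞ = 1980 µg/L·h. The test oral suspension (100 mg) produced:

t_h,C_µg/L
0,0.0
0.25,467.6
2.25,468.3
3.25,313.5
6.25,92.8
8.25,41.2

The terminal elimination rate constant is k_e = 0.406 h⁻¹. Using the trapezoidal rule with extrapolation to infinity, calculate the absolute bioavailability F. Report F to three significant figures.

Trapezoidal AUC_0→8.25 (oral suspension):
  [0→0.25]: (0.0+467.6)/2 × 0.25 = 58.45
  [0.25→2.25]: (467.6+468.3)/2 × 2 = 935.9
  [2.25→3.25]: (468.3+313.5)/2 × 1 = 390.9
  [3.25→6.25]: (313.5+92.8)/2 × 3 = 609.45
  [6.25→8.25]: (92.8+41.2)/2 × 2 = 134.0
  Sum = 2128.7 µg/L·h
Tail: C_last/k_e = 41.2/0.406 = 101.478
AUC_0→∞ (oral suspension) = 2128.7 + 101.478 = 2230.178 µg/L·h
F = (AUC_ev/D_ev)/(AUC_iv/D_iv) = (2230.178/100)/(1980/50) = 22.30178/39.6 = 0.5632

F = 0.563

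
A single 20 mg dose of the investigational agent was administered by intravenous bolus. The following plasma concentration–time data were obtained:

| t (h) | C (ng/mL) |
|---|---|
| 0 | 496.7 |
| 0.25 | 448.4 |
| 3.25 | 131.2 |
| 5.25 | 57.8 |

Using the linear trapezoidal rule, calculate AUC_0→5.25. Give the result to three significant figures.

AUC = 1180 ng/mL·h

Trapezoidal AUC_0→5.25:
  [0→0.25]: (496.7+448.4)/2 × 0.25 = 118.1375
  [0.25→3.25]: (448.4+131.2)/2 × 3 = 869.4
  [3.25→5.25]: (131.2+57.8)/2 × 2 = 189.0
  Sum = 1176.5375 ng/mL·h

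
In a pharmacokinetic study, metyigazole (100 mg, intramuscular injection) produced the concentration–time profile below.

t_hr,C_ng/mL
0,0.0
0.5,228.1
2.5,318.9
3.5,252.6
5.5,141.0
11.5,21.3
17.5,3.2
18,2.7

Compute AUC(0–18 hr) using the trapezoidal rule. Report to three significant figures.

Trapezoidal AUC_0→18:
  [0→0.5]: (0.0+228.1)/2 × 0.5 = 57.025
  [0.5→2.5]: (228.1+318.9)/2 × 2 = 547.0
  [2.5→3.5]: (318.9+252.6)/2 × 1 = 285.75
  [3.5→5.5]: (252.6+141.0)/2 × 2 = 393.6
  [5.5→11.5]: (141.0+21.3)/2 × 6 = 486.9
  [11.5→17.5]: (21.3+3.2)/2 × 6 = 73.5
  [17.5→18]: (3.2+2.7)/2 × 0.5 = 1.475
  Sum = 1845.25 ng/mL·hr

AUC = 1850 ng/mL·hr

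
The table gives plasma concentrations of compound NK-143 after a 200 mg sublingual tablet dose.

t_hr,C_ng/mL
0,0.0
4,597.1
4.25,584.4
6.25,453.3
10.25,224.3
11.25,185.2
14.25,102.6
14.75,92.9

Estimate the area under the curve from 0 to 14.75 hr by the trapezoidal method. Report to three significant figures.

Trapezoidal AUC_0→14.75:
  [0→4]: (0.0+597.1)/2 × 4 = 1194.2
  [4→4.25]: (597.1+584.4)/2 × 0.25 = 147.6875
  [4.25→6.25]: (584.4+453.3)/2 × 2 = 1037.7
  [6.25→10.25]: (453.3+224.3)/2 × 4 = 1355.2
  [10.25→11.25]: (224.3+185.2)/2 × 1 = 204.75
  [11.25→14.25]: (185.2+102.6)/2 × 3 = 431.7
  [14.25→14.75]: (102.6+92.9)/2 × 0.5 = 48.875
  Sum = 4420.1125 ng/mL·hr

AUC = 4420 ng/mL·hr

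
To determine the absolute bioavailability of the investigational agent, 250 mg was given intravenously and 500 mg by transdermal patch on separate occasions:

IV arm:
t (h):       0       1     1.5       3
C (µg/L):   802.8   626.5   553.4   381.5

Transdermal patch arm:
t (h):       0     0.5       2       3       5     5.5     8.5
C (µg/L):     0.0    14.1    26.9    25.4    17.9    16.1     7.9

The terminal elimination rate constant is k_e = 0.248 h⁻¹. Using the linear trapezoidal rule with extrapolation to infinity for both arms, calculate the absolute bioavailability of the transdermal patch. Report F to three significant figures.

Trapezoidal AUC_0→3 (IV):
  [0→1]: (802.8+626.5)/2 × 1 = 714.65
  [1→1.5]: (626.5+553.4)/2 × 0.5 = 294.975
  [1.5→3]: (553.4+381.5)/2 × 1.5 = 701.175
  Sum = 1710.8 µg/L·h
IV tail: 381.5/0.248 = 1538.306; AUC_iv,0→∞ = 1710.8 + 1538.306 = 3249.106 µg/L·h
Trapezoidal AUC_0→8.5 (transdermal patch):
  [0→0.5]: (0.0+14.1)/2 × 0.5 = 3.525
  [0.5→2]: (14.1+26.9)/2 × 1.5 = 30.75
  [2→3]: (26.9+25.4)/2 × 1 = 26.15
  [3→5]: (25.4+17.9)/2 × 2 = 43.3
  [5→5.5]: (17.9+16.1)/2 × 0.5 = 8.5
  [5.5→8.5]: (16.1+7.9)/2 × 3 = 36.0
  Sum = 148.225 µg/L·h
transdermal patch tail: 7.9/0.248 = 31.855; AUC_ev,0→∞ = 148.225 + 31.855 = 180.08 µg/L·h
F = (AUC_ev/D_ev)/(AUC_iv/D_iv) = (180.08/500)/(3249.106/250) = 0.36016/12.996424 = 0.0277

F = 0.0277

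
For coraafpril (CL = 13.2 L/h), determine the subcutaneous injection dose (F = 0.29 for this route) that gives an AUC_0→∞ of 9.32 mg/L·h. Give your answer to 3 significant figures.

Dose = CL × AUC_0→∞ / F
     = 13.2 × 9.32 / 0.29 = 424.221 mg

Dose = 424 mg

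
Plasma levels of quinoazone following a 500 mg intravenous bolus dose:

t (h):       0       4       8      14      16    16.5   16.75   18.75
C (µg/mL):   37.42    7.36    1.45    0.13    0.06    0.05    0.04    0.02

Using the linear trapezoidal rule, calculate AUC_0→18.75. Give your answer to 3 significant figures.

AUC = 112 µg/mL·h

Trapezoidal AUC_0→18.75:
  [0→4]: (37.42+7.36)/2 × 4 = 89.56
  [4→8]: (7.36+1.45)/2 × 4 = 17.62
  [8→14]: (1.45+0.13)/2 × 6 = 4.74
  [14→16]: (0.13+0.06)/2 × 2 = 0.19
  [16→16.5]: (0.06+0.05)/2 × 0.5 = 0.0275
  [16.5→16.75]: (0.05+0.04)/2 × 0.25 = 0.01125
  [16.75→18.75]: (0.04+0.02)/2 × 2 = 0.06
  Sum = 112.20875 µg/mL·h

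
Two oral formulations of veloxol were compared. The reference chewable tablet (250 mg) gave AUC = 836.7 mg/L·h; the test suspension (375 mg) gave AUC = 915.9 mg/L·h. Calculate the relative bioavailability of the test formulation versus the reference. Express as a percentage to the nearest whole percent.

F_rel = (AUC_test/D_test) / (AUC_ref/D_ref)
      = (915.9/375) / (836.7/250)
      = 2.4424 / 3.3468 = 0.7298 = 72.98%

F_rel = 73%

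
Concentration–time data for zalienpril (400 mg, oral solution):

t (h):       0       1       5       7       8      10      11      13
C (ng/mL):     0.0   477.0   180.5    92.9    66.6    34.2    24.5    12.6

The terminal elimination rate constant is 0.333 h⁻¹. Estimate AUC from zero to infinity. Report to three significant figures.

AUC = 2110 ng/mL·h

Trapezoidal AUC_0→13:
  [0→1]: (0.0+477.0)/2 × 1 = 238.5
  [1→5]: (477.0+180.5)/2 × 4 = 1315.0
  [5→7]: (180.5+92.9)/2 × 2 = 273.4
  [7→8]: (92.9+66.6)/2 × 1 = 79.75
  [8→10]: (66.6+34.2)/2 × 2 = 100.8
  [10→11]: (34.2+24.5)/2 × 1 = 29.35
  [11→13]: (24.5+12.6)/2 × 2 = 37.1
  Sum = 2073.9 ng/mL·h
Extrapolated tail: C_last / k_e = 12.6 / 0.333 = 37.838
AUC_0→∞ = 2073.9 + 37.838 = 2111.738 ng/mL·h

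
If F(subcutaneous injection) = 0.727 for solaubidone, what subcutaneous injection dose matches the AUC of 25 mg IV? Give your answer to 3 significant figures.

For equal systemic exposure: F × D_ev = D_iv
D_ev = D_iv / F = 25 / 0.727 = 34.3879 mg

D_subcutaneous = 34.4 mg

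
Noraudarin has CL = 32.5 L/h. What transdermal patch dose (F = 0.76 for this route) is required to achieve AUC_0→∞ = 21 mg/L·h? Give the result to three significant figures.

Dose = CL × AUC_0→∞ / F
     = 32.5 × 21 / 0.76 = 898.026 mg

Dose = 898 mg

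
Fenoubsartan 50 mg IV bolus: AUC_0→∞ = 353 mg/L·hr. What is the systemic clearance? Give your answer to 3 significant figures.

CL = 0.142 L/hr

CL = Dose_iv / AUC_0→∞
   = 50 / 353 = 0.141643 L/hr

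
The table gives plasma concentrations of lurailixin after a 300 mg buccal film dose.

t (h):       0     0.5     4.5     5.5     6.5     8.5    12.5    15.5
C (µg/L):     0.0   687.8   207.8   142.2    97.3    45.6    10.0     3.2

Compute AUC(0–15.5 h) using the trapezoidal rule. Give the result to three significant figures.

Trapezoidal AUC_0→15.5:
  [0→0.5]: (0.0+687.8)/2 × 0.5 = 171.95
  [0.5→4.5]: (687.8+207.8)/2 × 4 = 1791.2
  [4.5→5.5]: (207.8+142.2)/2 × 1 = 175.0
  [5.5→6.5]: (142.2+97.3)/2 × 1 = 119.75
  [6.5→8.5]: (97.3+45.6)/2 × 2 = 142.9
  [8.5→12.5]: (45.6+10.0)/2 × 4 = 111.2
  [12.5→15.5]: (10.0+3.2)/2 × 3 = 19.8
  Sum = 2531.8 µg/L·h

AUC = 2530 µg/L·h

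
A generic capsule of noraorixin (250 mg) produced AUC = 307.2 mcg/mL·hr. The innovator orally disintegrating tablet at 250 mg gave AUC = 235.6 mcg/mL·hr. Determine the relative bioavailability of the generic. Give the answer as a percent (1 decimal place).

F_rel = 130.4%

F_rel = (AUC_test/D_test) / (AUC_ref/D_ref)
      = (307.2/250) / (235.6/250)
      = 1.2288 / 0.9424 = 1.3039 = 130.39%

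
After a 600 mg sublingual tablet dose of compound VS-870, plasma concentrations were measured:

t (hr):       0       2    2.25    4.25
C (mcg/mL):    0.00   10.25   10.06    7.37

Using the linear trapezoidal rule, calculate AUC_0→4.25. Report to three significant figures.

Trapezoidal AUC_0→4.25:
  [0→2]: (0.00+10.25)/2 × 2 = 10.25
  [2→2.25]: (10.25+10.06)/2 × 0.25 = 2.53875
  [2.25→4.25]: (10.06+7.37)/2 × 2 = 17.43
  Sum = 30.21875 mcg/mL·hr

AUC = 30.2 mcg/mL·hr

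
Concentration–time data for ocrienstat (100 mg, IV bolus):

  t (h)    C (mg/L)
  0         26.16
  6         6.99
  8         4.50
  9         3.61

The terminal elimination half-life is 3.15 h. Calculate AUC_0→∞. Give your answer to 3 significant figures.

Trapezoidal AUC_0→9:
  [0→6]: (26.16+6.99)/2 × 6 = 99.45
  [6→8]: (6.99+4.50)/2 × 2 = 11.49
  [8→9]: (4.50+3.61)/2 × 1 = 4.055
  Sum = 114.995 mg/L·h
k_e = ln2 / t½ = 0.693147 / 3.15 = 0.2200 h^-1
Extrapolated tail: C_last / k_e = 3.61 / 0.22 = 16.409
AUC_0→∞ = 114.995 + 16.409 = 131.404 mg/L·h

AUC = 131 mg/L·h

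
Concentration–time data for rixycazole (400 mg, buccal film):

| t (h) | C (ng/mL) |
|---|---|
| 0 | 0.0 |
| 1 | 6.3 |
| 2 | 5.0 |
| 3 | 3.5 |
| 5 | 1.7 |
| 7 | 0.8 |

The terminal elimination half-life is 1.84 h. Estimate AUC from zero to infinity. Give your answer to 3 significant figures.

Trapezoidal AUC_0→7:
  [0→1]: (0.0+6.3)/2 × 1 = 3.15
  [1→2]: (6.3+5.0)/2 × 1 = 5.65
  [2→3]: (5.0+3.5)/2 × 1 = 4.25
  [3→5]: (3.5+1.7)/2 × 2 = 5.2
  [5→7]: (1.7+0.8)/2 × 2 = 2.5
  Sum = 20.75 ng/mL·h
k_e = ln2 / t½ = 0.693147 / 1.84 = 0.3767 h^-1
Extrapolated tail: C_last / k_e = 0.8 / 0.3767 = 2.124
AUC_0→∞ = 20.75 + 2.124 = 22.874 ng/mL·h

AUC = 22.9 ng/mL·h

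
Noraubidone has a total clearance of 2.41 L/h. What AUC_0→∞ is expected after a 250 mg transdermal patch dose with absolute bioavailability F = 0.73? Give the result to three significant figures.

AUC = 75.7 mg/L·h

AUC_0→∞ = F × Dose / CL
        = 0.73 × 250 / 2.41 = 75.7261 mg/L·h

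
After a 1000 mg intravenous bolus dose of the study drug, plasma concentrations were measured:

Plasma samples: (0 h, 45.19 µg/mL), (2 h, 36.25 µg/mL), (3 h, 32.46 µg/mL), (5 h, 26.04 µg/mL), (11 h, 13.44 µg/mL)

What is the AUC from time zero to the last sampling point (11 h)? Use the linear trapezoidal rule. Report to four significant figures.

AUC = 292.7 µg/mL·h

Trapezoidal AUC_0→11:
  [0→2]: (45.19+36.25)/2 × 2 = 81.44
  [2→3]: (36.25+32.46)/2 × 1 = 34.355
  [3→5]: (32.46+26.04)/2 × 2 = 58.5
  [5→11]: (26.04+13.44)/2 × 6 = 118.44
  Sum = 292.735 µg/mL·h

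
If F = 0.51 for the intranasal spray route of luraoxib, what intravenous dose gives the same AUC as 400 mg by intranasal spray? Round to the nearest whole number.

D_iv = 204 mg

Systemic exposure from an extravascular dose = F × D_ev, so the equivalent IV dose is F × D_ev.
D_iv = F × D_ev = 0.51 × 400 = 204 mg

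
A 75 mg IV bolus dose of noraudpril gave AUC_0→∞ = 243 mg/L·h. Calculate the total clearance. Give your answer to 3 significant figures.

CL = Dose_iv / AUC_0→∞
   = 75 / 243 = 0.308642 L/h

CL = 0.309 L/h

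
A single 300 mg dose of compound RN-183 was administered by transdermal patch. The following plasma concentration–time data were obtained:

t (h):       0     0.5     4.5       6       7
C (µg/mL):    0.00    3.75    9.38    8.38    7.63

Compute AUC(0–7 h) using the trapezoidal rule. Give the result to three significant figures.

Trapezoidal AUC_0→7:
  [0→0.5]: (0.00+3.75)/2 × 0.5 = 0.9375
  [0.5→4.5]: (3.75+9.38)/2 × 4 = 26.26
  [4.5→6]: (9.38+8.38)/2 × 1.5 = 13.32
  [6→7]: (8.38+7.63)/2 × 1 = 8.005
  Sum = 48.5225 µg/mL·h

AUC = 48.5 µg/mL·h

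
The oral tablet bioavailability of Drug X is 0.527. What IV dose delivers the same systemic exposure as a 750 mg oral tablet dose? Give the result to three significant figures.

D_iv = 395 mg

Systemic exposure from an extravascular dose = F × D_ev, so the equivalent IV dose is F × D_ev.
D_iv = F × D_ev = 0.527 × 750 = 395.25 mg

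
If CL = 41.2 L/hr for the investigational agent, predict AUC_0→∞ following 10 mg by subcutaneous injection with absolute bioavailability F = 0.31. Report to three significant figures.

AUC = 0.0752 mg/L·hr

AUC_0→∞ = F × Dose / CL
        = 0.31 × 10 / 41.2 = 0.0752427 mg/L·hr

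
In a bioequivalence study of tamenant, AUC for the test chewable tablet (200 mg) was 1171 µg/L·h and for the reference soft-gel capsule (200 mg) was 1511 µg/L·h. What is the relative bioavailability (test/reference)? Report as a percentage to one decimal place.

F_rel = (AUC_test/D_test) / (AUC_ref/D_ref)
      = (1171/200) / (1511/200)
      = 5.855 / 7.555 = 0.7750 = 77.50%

F_rel = 77.5%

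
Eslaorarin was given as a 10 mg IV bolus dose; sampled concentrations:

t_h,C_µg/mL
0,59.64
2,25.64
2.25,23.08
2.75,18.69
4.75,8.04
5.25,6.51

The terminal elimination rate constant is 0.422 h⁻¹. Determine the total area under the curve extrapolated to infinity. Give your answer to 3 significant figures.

AUC = 148 µg/mL·h

Trapezoidal AUC_0→5.25:
  [0→2]: (59.64+25.64)/2 × 2 = 85.28
  [2→2.25]: (25.64+23.08)/2 × 0.25 = 6.09
  [2.25→2.75]: (23.08+18.69)/2 × 0.5 = 10.4425
  [2.75→4.75]: (18.69+8.04)/2 × 2 = 26.73
  [4.75→5.25]: (8.04+6.51)/2 × 0.5 = 3.6375
  Sum = 132.18 µg/mL·h
Extrapolated tail: C_last / k_e = 6.51 / 0.422 = 15.427
AUC_0→∞ = 132.18 + 15.427 = 147.607 µg/mL·h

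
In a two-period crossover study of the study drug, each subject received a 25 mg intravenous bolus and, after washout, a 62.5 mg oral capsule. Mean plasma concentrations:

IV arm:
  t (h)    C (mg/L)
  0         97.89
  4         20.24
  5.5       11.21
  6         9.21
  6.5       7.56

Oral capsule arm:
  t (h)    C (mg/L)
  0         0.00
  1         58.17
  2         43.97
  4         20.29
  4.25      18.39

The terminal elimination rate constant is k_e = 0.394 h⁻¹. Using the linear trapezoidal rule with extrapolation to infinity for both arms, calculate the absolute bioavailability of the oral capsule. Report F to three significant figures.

F = 0.272

Trapezoidal AUC_0→6.5 (IV):
  [0→4]: (97.89+20.24)/2 × 4 = 236.26
  [4→5.5]: (20.24+11.21)/2 × 1.5 = 23.5875
  [5.5→6]: (11.21+9.21)/2 × 0.5 = 5.105
  [6→6.5]: (9.21+7.56)/2 × 0.5 = 4.1925
  Sum = 269.145 mg/L·h
IV tail: 7.56/0.394 = 19.188; AUC_iv,0→∞ = 269.145 + 19.188 = 288.333 mg/L·h
Trapezoidal AUC_0→4.25 (oral capsule):
  [0→1]: (0.00+58.17)/2 × 1 = 29.085
  [1→2]: (58.17+43.97)/2 × 1 = 51.07
  [2→4]: (43.97+20.29)/2 × 2 = 64.26
  [4→4.25]: (20.29+18.39)/2 × 0.25 = 4.835
  Sum = 149.25 mg/L·h
oral capsule tail: 18.39/0.394 = 46.675; AUC_ev,0→∞ = 149.25 + 46.675 = 195.925 mg/L·h
F = (AUC_ev/D_ev)/(AUC_iv/D_iv) = (195.925/62.5)/(288.333/25) = 3.1348/11.53332 = 0.2718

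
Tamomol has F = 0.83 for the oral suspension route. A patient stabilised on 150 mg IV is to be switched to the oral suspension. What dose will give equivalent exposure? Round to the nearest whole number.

D_oral = 181 mg

For equal systemic exposure: F × D_ev = D_iv
D_ev = D_iv / F = 150 / 0.83 = 180.723 mg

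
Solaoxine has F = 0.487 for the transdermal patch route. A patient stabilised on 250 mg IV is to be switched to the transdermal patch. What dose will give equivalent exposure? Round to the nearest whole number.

For equal systemic exposure: F × D_ev = D_iv
D_ev = D_iv / F = 250 / 0.487 = 513.347 mg

D_transdermal = 513 mg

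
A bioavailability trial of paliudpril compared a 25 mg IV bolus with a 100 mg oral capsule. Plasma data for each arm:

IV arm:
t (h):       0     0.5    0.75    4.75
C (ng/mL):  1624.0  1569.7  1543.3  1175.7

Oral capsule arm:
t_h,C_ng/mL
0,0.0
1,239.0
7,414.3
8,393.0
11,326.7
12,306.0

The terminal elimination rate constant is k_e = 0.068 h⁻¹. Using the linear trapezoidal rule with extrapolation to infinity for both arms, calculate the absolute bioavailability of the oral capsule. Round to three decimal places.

Trapezoidal AUC_0→4.75 (IV):
  [0→0.5]: (1624.0+1569.7)/2 × 0.5 = 798.425
  [0.5→0.75]: (1569.7+1543.3)/2 × 0.25 = 389.125
  [0.75→4.75]: (1543.3+1175.7)/2 × 4 = 5438.0
  Sum = 6625.55 ng/mL·h
IV tail: 1175.7/0.068 = 17289.706; AUC_iv,0→∞ = 6625.55 + 17289.706 = 23915.256 ng/mL·h
Trapezoidal AUC_0→12 (oral capsule):
  [0→1]: (0.0+239.0)/2 × 1 = 119.5
  [1→7]: (239.0+414.3)/2 × 6 = 1959.9
  [7→8]: (414.3+393.0)/2 × 1 = 403.65
  [8→11]: (393.0+326.7)/2 × 3 = 1079.55
  [11→12]: (326.7+306.0)/2 × 1 = 316.35
  Sum = 3878.95 ng/mL·h
oral capsule tail: 306.0/0.068 = 4500.000; AUC_ev,0→∞ = 3878.95 + 4500.000 = 8378.95 ng/mL·h
F = (AUC_ev/D_ev)/(AUC_iv/D_iv) = (8378.95/100)/(23915.256/25) = 83.7895/956.61024 = 0.0876

F = 0.088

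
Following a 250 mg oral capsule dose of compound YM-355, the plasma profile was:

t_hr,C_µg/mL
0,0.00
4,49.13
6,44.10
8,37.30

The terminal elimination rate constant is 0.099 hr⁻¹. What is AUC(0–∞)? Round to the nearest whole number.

Trapezoidal AUC_0→8:
  [0→4]: (0.00+49.13)/2 × 4 = 98.26
  [4→6]: (49.13+44.10)/2 × 2 = 93.23
  [6→8]: (44.10+37.30)/2 × 2 = 81.4
  Sum = 272.89 µg/mL·hr
Extrapolated tail: C_last / k_e = 37.30 / 0.099 = 376.768
AUC_0→∞ = 272.89 + 376.768 = 649.658 µg/mL·hr

AUC = 650 µg/mL·hr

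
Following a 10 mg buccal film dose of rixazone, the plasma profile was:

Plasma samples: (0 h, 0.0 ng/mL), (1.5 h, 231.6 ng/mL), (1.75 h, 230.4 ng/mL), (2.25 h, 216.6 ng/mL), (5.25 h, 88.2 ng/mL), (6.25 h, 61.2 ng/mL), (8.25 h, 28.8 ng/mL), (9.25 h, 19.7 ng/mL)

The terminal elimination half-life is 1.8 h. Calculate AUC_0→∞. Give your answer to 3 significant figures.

AUC = 1040 ng/mL·h

Trapezoidal AUC_0→9.25:
  [0→1.5]: (0.0+231.6)/2 × 1.5 = 173.7
  [1.5→1.75]: (231.6+230.4)/2 × 0.25 = 57.75
  [1.75→2.25]: (230.4+216.6)/2 × 0.5 = 111.75
  [2.25→5.25]: (216.6+88.2)/2 × 3 = 457.2
  [5.25→6.25]: (88.2+61.2)/2 × 1 = 74.7
  [6.25→8.25]: (61.2+28.8)/2 × 2 = 90.0
  [8.25→9.25]: (28.8+19.7)/2 × 1 = 24.25
  Sum = 989.35 ng/mL·h
k_e = ln2 / t½ = 0.693147 / 1.8 = 0.3851 h^-1
Extrapolated tail: C_last / k_e = 19.7 / 0.3851 = 51.156
AUC_0→∞ = 989.35 + 51.156 = 1040.506 ng/mL·h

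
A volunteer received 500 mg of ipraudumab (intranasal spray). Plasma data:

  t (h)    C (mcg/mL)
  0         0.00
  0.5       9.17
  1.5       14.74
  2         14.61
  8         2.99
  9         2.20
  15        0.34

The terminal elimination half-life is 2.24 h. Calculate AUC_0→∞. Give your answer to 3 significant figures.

AUC = 85.7 mcg/mL·h

Trapezoidal AUC_0→15:
  [0→0.5]: (0.00+9.17)/2 × 0.5 = 2.2925
  [0.5→1.5]: (9.17+14.74)/2 × 1 = 11.955
  [1.5→2]: (14.74+14.61)/2 × 0.5 = 7.3375
  [2→8]: (14.61+2.99)/2 × 6 = 52.8
  [8→9]: (2.99+2.20)/2 × 1 = 2.595
  [9→15]: (2.20+0.34)/2 × 6 = 7.62
  Sum = 84.6 mcg/mL·h
k_e = ln2 / t½ = 0.693147 / 2.24 = 0.3094 h^-1
Extrapolated tail: C_last / k_e = 0.34 / 0.3094 = 1.099
AUC_0→∞ = 84.6 + 1.099 = 85.699 mcg/mL·h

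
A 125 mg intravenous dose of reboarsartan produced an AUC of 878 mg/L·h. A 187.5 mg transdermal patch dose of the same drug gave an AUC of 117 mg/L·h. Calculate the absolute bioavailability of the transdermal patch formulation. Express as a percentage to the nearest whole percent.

F = 9%

F = (AUC_ev / D_ev) / (AUC_iv / D_iv)
  = (117/187.5) / (878/125)
  = 0.624 / 7.024 = 0.0888
  = 8.88%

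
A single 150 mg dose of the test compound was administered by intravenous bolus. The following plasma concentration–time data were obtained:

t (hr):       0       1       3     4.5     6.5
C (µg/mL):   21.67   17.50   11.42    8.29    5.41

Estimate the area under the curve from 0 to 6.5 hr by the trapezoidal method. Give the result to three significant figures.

AUC = 77.0 µg/mL·hr

Trapezoidal AUC_0→6.5:
  [0→1]: (21.67+17.50)/2 × 1 = 19.585
  [1→3]: (17.50+11.42)/2 × 2 = 28.92
  [3→4.5]: (11.42+8.29)/2 × 1.5 = 14.7825
  [4.5→6.5]: (8.29+5.41)/2 × 2 = 13.7
  Sum = 76.9875 µg/mL·hr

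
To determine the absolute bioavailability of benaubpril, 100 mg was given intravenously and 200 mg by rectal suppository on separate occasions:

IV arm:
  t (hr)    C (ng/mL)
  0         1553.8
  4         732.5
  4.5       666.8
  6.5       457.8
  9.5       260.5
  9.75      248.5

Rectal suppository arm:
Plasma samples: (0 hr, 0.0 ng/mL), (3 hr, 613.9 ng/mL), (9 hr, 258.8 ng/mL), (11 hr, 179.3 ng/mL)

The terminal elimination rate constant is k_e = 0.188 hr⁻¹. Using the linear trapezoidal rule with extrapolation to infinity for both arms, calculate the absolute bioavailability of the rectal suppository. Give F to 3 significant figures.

F = 0.290

Trapezoidal AUC_0→9.75 (IV):
  [0→4]: (1553.8+732.5)/2 × 4 = 4572.6
  [4→4.5]: (732.5+666.8)/2 × 0.5 = 349.825
  [4.5→6.5]: (666.8+457.8)/2 × 2 = 1124.6
  [6.5→9.5]: (457.8+260.5)/2 × 3 = 1077.45
  [9.5→9.75]: (260.5+248.5)/2 × 0.25 = 63.625
  Sum = 7188.1 ng/mL·hr
IV tail: 248.5/0.188 = 1321.809; AUC_iv,0→∞ = 7188.1 + 1321.809 = 8509.909 ng/mL·hr
Trapezoidal AUC_0→11 (rectal suppository):
  [0→3]: (0.0+613.9)/2 × 3 = 920.85
  [3→9]: (613.9+258.8)/2 × 6 = 2618.1
  [9→11]: (258.8+179.3)/2 × 2 = 438.1
  Sum = 3977.05 ng/mL·hr
rectal suppository tail: 179.3/0.188 = 953.723; AUC_ev,0→∞ = 3977.05 + 953.723 = 4930.773 ng/mL·hr
F = (AUC_ev/D_ev)/(AUC_iv/D_iv) = (4930.773/200)/(8509.909/100) = 24.653865/85.09909 = 0.2897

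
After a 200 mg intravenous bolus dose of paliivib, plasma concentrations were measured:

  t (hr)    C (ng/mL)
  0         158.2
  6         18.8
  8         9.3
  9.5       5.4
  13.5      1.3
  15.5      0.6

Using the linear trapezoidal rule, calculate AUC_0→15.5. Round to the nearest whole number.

Trapezoidal AUC_0→15.5:
  [0→6]: (158.2+18.8)/2 × 6 = 531.0
  [6→8]: (18.8+9.3)/2 × 2 = 28.1
  [8→9.5]: (9.3+5.4)/2 × 1.5 = 11.025
  [9.5→13.5]: (5.4+1.3)/2 × 4 = 13.4
  [13.5→15.5]: (1.3+0.6)/2 × 2 = 1.9
  Sum = 585.425 ng/mL·hr

AUC = 585 ng/mL·hr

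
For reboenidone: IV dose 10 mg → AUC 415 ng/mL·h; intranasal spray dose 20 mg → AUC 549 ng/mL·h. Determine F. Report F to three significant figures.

F = 0.661

F = (AUC_ev / D_ev) / (AUC_iv / D_iv)
  = (549/20) / (415/10)
  = 27.45 / 41.5 = 0.6614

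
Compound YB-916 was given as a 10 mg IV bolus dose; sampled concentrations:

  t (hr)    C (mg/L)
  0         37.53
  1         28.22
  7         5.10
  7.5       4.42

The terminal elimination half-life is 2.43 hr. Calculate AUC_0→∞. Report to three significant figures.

AUC = 151 mg/L·hr

Trapezoidal AUC_0→7.5:
  [0→1]: (37.53+28.22)/2 × 1 = 32.875
  [1→7]: (28.22+5.10)/2 × 6 = 99.96
  [7→7.5]: (5.10+4.42)/2 × 0.5 = 2.38
  Sum = 135.215 mg/L·hr
k_e = ln2 / t½ = 0.693147 / 2.43 = 0.2852 hr^-1
Extrapolated tail: C_last / k_e = 4.42 / 0.2852 = 15.498
AUC_0→∞ = 135.215 + 15.498 = 150.713 mg/L·hr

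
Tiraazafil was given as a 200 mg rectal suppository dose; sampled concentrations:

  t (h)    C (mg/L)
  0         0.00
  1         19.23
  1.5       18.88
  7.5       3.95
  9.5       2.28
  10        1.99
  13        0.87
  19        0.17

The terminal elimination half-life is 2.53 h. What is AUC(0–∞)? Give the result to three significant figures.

Trapezoidal AUC_0→19:
  [0→1]: (0.00+19.23)/2 × 1 = 9.615
  [1→1.5]: (19.23+18.88)/2 × 0.5 = 9.5275
  [1.5→7.5]: (18.88+3.95)/2 × 6 = 68.49
  [7.5→9.5]: (3.95+2.28)/2 × 2 = 6.23
  [9.5→10]: (2.28+1.99)/2 × 0.5 = 1.0675
  [10→13]: (1.99+0.87)/2 × 3 = 4.29
  [13→19]: (0.87+0.17)/2 × 6 = 3.12
  Sum = 102.34 mg/L·h
k_e = ln2 / t½ = 0.693147 / 2.53 = 0.2740 h^-1
Extrapolated tail: C_last / k_e = 0.17 / 0.274 = 0.620
AUC_0→∞ = 102.34 + 0.620 = 102.96 mg/L·h

AUC = 103 mg/L·h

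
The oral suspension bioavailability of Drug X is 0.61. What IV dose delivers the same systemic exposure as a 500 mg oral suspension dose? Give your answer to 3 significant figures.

D_iv = 305 mg

Systemic exposure from an extravascular dose = F × D_ev, so the equivalent IV dose is F × D_ev.
D_iv = F × D_ev = 0.61 × 500 = 305 mg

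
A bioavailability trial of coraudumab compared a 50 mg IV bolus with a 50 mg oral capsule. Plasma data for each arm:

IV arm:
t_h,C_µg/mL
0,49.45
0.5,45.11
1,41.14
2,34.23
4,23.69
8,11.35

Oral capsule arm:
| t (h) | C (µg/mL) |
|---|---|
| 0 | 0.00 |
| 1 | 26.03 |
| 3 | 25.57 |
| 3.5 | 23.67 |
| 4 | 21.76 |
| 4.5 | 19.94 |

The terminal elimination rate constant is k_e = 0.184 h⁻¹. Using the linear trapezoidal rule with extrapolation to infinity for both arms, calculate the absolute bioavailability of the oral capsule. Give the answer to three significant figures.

F = 0.760

Trapezoidal AUC_0→8 (IV):
  [0→0.5]: (49.45+45.11)/2 × 0.5 = 23.64
  [0.5→1]: (45.11+41.14)/2 × 0.5 = 21.5625
  [1→2]: (41.14+34.23)/2 × 1 = 37.685
  [2→4]: (34.23+23.69)/2 × 2 = 57.92
  [4→8]: (23.69+11.35)/2 × 4 = 70.08
  Sum = 210.8875 µg/mL·h
IV tail: 11.35/0.184 = 61.685; AUC_iv,0→∞ = 210.8875 + 61.685 = 272.5725 µg/mL·h
Trapezoidal AUC_0→4.5 (oral capsule):
  [0→1]: (0.00+26.03)/2 × 1 = 13.015
  [1→3]: (26.03+25.57)/2 × 2 = 51.6
  [3→3.5]: (25.57+23.67)/2 × 0.5 = 12.31
  [3.5→4]: (23.67+21.76)/2 × 0.5 = 11.3575
  [4→4.5]: (21.76+19.94)/2 × 0.5 = 10.425
  Sum = 98.7075 µg/mL·h
oral capsule tail: 19.94/0.184 = 108.370; AUC_ev,0→∞ = 98.7075 + 108.370 = 207.0775 µg/mL·h
F = (AUC_ev/D_ev)/(AUC_iv/D_iv) = (207.0775/50)/(272.5725/50) = 4.14155/5.45145 = 0.7597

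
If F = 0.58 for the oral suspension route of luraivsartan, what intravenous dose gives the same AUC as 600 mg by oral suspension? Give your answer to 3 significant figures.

Systemic exposure from an extravascular dose = F × D_ev, so the equivalent IV dose is F × D_ev.
D_iv = F × D_ev = 0.58 × 600 = 348 mg

D_iv = 348 mg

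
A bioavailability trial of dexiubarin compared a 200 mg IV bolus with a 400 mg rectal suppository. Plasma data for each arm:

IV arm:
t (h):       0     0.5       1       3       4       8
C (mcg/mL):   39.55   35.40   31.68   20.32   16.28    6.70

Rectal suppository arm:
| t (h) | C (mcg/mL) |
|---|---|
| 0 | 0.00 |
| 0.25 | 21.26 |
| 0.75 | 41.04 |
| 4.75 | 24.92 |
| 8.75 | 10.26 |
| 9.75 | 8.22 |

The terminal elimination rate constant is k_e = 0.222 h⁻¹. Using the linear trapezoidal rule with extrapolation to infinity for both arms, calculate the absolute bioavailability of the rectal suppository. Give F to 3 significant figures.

Trapezoidal AUC_0→8 (IV):
  [0→0.5]: (39.55+35.40)/2 × 0.5 = 18.7375
  [0.5→1]: (35.40+31.68)/2 × 0.5 = 16.77
  [1→3]: (31.68+20.32)/2 × 2 = 52.0
  [3→4]: (20.32+16.28)/2 × 1 = 18.3
  [4→8]: (16.28+6.70)/2 × 4 = 45.96
  Sum = 151.7675 mcg/mL·h
IV tail: 6.70/0.222 = 30.180; AUC_iv,0→∞ = 151.7675 + 30.180 = 181.9475 mcg/mL·h
Trapezoidal AUC_0→9.75 (rectal suppository):
  [0→0.25]: (0.00+21.26)/2 × 0.25 = 2.6575
  [0.25→0.75]: (21.26+41.04)/2 × 0.5 = 15.575
  [0.75→4.75]: (41.04+24.92)/2 × 4 = 131.92
  [4.75→8.75]: (24.92+10.26)/2 × 4 = 70.36
  [8.75→9.75]: (10.26+8.22)/2 × 1 = 9.24
  Sum = 229.7525 mcg/mL·h
rectal suppository tail: 8.22/0.222 = 37.027; AUC_ev,0→∞ = 229.7525 + 37.027 = 266.7795 mcg/mL·h
F = (AUC_ev/D_ev)/(AUC_iv/D_iv) = (266.7795/400)/(181.9475/200) = 0.66694875/0.9097375 = 0.7331

F = 0.733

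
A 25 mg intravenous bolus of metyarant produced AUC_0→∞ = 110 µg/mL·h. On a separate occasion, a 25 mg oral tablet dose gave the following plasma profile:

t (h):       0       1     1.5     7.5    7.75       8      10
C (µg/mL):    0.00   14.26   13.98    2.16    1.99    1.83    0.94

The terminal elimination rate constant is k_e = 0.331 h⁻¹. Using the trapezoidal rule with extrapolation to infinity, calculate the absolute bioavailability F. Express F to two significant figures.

F = 0.63

Trapezoidal AUC_0→10 (oral tablet):
  [0→1]: (0.00+14.26)/2 × 1 = 7.13
  [1→1.5]: (14.26+13.98)/2 × 0.5 = 7.06
  [1.5→7.5]: (13.98+2.16)/2 × 6 = 48.42
  [7.5→7.75]: (2.16+1.99)/2 × 0.25 = 0.51875
  [7.75→8]: (1.99+1.83)/2 × 0.25 = 0.4775
  [8→10]: (1.83+0.94)/2 × 2 = 2.77
  Sum = 66.37625 µg/mL·h
Tail: C_last/k_e = 0.94/0.331 = 2.840
AUC_0→∞ (oral tablet) = 66.37625 + 2.840 = 69.21625 µg/mL·h
F = (AUC_ev/D_ev)/(AUC_iv/D_iv) = (69.21625/25)/(110/25) = 2.76865/4.4 = 0.6292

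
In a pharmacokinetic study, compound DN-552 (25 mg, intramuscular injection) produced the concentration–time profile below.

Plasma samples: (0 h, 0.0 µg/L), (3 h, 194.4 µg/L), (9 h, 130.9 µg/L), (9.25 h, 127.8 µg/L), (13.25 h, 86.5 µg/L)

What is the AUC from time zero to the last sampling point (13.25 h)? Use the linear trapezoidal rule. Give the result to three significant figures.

AUC = 1730 µg/L·h

Trapezoidal AUC_0→13.25:
  [0→3]: (0.0+194.4)/2 × 3 = 291.6
  [3→9]: (194.4+130.9)/2 × 6 = 975.9
  [9→9.25]: (130.9+127.8)/2 × 0.25 = 32.3375
  [9.25→13.25]: (127.8+86.5)/2 × 4 = 428.6
  Sum = 1728.4375 µg/L·h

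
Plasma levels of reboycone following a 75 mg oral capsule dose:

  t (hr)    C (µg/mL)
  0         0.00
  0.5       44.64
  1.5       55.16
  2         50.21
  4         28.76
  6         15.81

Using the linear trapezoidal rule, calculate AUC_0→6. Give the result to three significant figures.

Trapezoidal AUC_0→6:
  [0→0.5]: (0.00+44.64)/2 × 0.5 = 11.16
  [0.5→1.5]: (44.64+55.16)/2 × 1 = 49.9
  [1.5→2]: (55.16+50.21)/2 × 0.5 = 26.3425
  [2→4]: (50.21+28.76)/2 × 2 = 78.97
  [4→6]: (28.76+15.81)/2 × 2 = 44.57
  Sum = 210.9425 µg/mL·hr

AUC = 211 µg/mL·hr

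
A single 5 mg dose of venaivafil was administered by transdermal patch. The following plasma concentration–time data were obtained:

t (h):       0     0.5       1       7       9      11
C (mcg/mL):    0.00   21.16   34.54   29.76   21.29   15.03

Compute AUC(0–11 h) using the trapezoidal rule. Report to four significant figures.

AUC = 299.5 mcg/mL·h

Trapezoidal AUC_0→11:
  [0→0.5]: (0.00+21.16)/2 × 0.5 = 5.29
  [0.5→1]: (21.16+34.54)/2 × 0.5 = 13.925
  [1→7]: (34.54+29.76)/2 × 6 = 192.9
  [7→9]: (29.76+21.29)/2 × 2 = 51.05
  [9→11]: (21.29+15.03)/2 × 2 = 36.32
  Sum = 299.485 mcg/mL·h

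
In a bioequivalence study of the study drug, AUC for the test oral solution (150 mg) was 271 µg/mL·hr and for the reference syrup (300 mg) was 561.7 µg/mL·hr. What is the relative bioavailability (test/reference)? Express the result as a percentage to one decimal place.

F_rel = 96.5%

F_rel = (AUC_test/D_test) / (AUC_ref/D_ref)
      = (271/150) / (561.7/300)
      = 1.80667 / 1.87233 = 0.9649 = 96.49%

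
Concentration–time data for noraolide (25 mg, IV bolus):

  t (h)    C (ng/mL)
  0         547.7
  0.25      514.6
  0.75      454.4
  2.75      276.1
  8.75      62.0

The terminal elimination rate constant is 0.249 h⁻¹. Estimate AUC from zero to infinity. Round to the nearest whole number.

AUC = 2369 ng/mL·h

Trapezoidal AUC_0→8.75:
  [0→0.25]: (547.7+514.6)/2 × 0.25 = 132.7875
  [0.25→0.75]: (514.6+454.4)/2 × 0.5 = 242.25
  [0.75→2.75]: (454.4+276.1)/2 × 2 = 730.5
  [2.75→8.75]: (276.1+62.0)/2 × 6 = 1014.3
  Sum = 2119.8375 ng/mL·h
Extrapolated tail: C_last / k_e = 62.0 / 0.249 = 248.996
AUC_0→∞ = 2119.8375 + 248.996 = 2368.8335 ng/mL·h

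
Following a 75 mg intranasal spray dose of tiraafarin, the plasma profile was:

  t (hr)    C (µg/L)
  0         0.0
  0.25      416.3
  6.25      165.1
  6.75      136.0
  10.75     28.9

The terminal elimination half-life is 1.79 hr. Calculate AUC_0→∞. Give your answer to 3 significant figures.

AUC = 2280 µg/L·hr

Trapezoidal AUC_0→10.75:
  [0→0.25]: (0.0+416.3)/2 × 0.25 = 52.0375
  [0.25→6.25]: (416.3+165.1)/2 × 6 = 1744.2
  [6.25→6.75]: (165.1+136.0)/2 × 0.5 = 75.275
  [6.75→10.75]: (136.0+28.9)/2 × 4 = 329.8
  Sum = 2201.3125 µg/L·hr
k_e = ln2 / t½ = 0.693147 / 1.79 = 0.3872 hr^-1
Extrapolated tail: C_last / k_e = 28.9 / 0.3872 = 74.638
AUC_0→∞ = 2201.3125 + 74.638 = 2275.9505 µg/L·hr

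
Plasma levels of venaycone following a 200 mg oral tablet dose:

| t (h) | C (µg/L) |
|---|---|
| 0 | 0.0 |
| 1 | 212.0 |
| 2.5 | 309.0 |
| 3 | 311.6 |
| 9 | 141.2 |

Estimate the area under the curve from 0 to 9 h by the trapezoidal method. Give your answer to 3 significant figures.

Trapezoidal AUC_0→9:
  [0→1]: (0.0+212.0)/2 × 1 = 106.0
  [1→2.5]: (212.0+309.0)/2 × 1.5 = 390.75
  [2.5→3]: (309.0+311.6)/2 × 0.5 = 155.15
  [3→9]: (311.6+141.2)/2 × 6 = 1358.4
  Sum = 2010.3 µg/L·h

AUC = 2010 µg/L·h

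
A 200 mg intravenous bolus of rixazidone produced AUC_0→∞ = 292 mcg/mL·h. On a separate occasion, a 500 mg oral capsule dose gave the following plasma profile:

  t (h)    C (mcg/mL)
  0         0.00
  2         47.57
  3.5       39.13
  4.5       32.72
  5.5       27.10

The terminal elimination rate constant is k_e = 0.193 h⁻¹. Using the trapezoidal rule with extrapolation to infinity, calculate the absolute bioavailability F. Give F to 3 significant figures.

F = 0.437

Trapezoidal AUC_0→5.5 (oral capsule):
  [0→2]: (0.00+47.57)/2 × 2 = 47.57
  [2→3.5]: (47.57+39.13)/2 × 1.5 = 65.025
  [3.5→4.5]: (39.13+32.72)/2 × 1 = 35.925
  [4.5→5.5]: (32.72+27.10)/2 × 1 = 29.91
  Sum = 178.43 mcg/mL·h
Tail: C_last/k_e = 27.10/0.193 = 140.415
AUC_0→∞ (oral capsule) = 178.43 + 140.415 = 318.845 mcg/mL·h
F = (AUC_ev/D_ev)/(AUC_iv/D_iv) = (318.845/500)/(292/200) = 0.63769/1.46 = 0.4368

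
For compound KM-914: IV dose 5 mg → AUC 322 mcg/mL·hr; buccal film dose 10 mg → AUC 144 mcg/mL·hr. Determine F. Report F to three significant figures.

F = (AUC_ev / D_ev) / (AUC_iv / D_iv)
  = (144/10) / (322/5)
  = 14.4 / 64.4 = 0.2236

F = 0.224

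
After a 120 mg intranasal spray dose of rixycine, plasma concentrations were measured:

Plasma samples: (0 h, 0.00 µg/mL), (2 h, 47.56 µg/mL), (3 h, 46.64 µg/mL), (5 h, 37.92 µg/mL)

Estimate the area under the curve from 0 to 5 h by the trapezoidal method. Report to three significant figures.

AUC = 179 µg/mL·h

Trapezoidal AUC_0→5:
  [0→2]: (0.00+47.56)/2 × 2 = 47.56
  [2→3]: (47.56+46.64)/2 × 1 = 47.1
  [3→5]: (46.64+37.92)/2 × 2 = 84.56
  Sum = 179.22 µg/mL·h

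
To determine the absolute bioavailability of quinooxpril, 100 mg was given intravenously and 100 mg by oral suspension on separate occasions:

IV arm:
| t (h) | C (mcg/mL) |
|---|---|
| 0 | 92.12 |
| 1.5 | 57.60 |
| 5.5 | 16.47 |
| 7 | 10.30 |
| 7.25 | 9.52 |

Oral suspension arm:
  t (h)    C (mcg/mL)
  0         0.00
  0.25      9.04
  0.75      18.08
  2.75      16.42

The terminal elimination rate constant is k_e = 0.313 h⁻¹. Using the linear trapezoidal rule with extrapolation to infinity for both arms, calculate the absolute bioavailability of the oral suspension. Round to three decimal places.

Trapezoidal AUC_0→7.25 (IV):
  [0→1.5]: (92.12+57.60)/2 × 1.5 = 112.29
  [1.5→5.5]: (57.60+16.47)/2 × 4 = 148.14
  [5.5→7]: (16.47+10.30)/2 × 1.5 = 20.0775
  [7→7.25]: (10.30+9.52)/2 × 0.25 = 2.4775
  Sum = 282.985 mcg/mL·h
IV tail: 9.52/0.313 = 30.415; AUC_iv,0→∞ = 282.985 + 30.415 = 313.4 mcg/mL·h
Trapezoidal AUC_0→2.75 (oral suspension):
  [0→0.25]: (0.00+9.04)/2 × 0.25 = 1.13
  [0.25→0.75]: (9.04+18.08)/2 × 0.5 = 6.78
  [0.75→2.75]: (18.08+16.42)/2 × 2 = 34.5
  Sum = 42.41 mcg/mL·h
oral suspension tail: 16.42/0.313 = 52.460; AUC_ev,0→∞ = 42.41 + 52.460 = 94.87 mcg/mL·h
F = (AUC_ev/D_ev)/(AUC_iv/D_iv) = (94.87/100)/(313.4/100) = 0.9487/3.134 = 0.3027

F = 0.303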